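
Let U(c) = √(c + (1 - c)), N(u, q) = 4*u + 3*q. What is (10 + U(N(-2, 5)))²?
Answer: 121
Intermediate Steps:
N(u, q) = 3*q + 4*u
U(c) = 1 (U(c) = √1 = 1)
(10 + U(N(-2, 5)))² = (10 + 1)² = 11² = 121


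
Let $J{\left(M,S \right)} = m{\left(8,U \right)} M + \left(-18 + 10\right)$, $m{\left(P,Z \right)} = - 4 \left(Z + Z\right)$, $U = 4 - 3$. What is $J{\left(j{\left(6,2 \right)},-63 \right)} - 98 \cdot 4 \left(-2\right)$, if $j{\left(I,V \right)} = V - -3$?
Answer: $736$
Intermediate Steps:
$j{\left(I,V \right)} = 3 + V$ ($j{\left(I,V \right)} = V + 3 = 3 + V$)
$U = 1$
$m{\left(P,Z \right)} = - 8 Z$ ($m{\left(P,Z \right)} = - 4 \cdot 2 Z = - 8 Z$)
$J{\left(M,S \right)} = -8 - 8 M$ ($J{\left(M,S \right)} = \left(-8\right) 1 M + \left(-18 + 10\right) = - 8 M - 8 = -8 - 8 M$)
$J{\left(j{\left(6,2 \right)},-63 \right)} - 98 \cdot 4 \left(-2\right) = \left(-8 - 8 \left(3 + 2\right)\right) - 98 \cdot 4 \left(-2\right) = \left(-8 - 40\right) - 98 \left(-8\right) = \left(-8 - 40\right) - -784 = -48 + 784 = 736$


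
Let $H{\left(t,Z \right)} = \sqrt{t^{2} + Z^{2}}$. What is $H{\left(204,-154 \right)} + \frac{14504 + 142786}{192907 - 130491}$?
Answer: $\frac{78645}{31208} + 2 \sqrt{16333} \approx 258.12$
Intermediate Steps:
$H{\left(t,Z \right)} = \sqrt{Z^{2} + t^{2}}$
$H{\left(204,-154 \right)} + \frac{14504 + 142786}{192907 - 130491} = \sqrt{\left(-154\right)^{2} + 204^{2}} + \frac{14504 + 142786}{192907 - 130491} = \sqrt{23716 + 41616} + \frac{157290}{62416} = \sqrt{65332} + 157290 \cdot \frac{1}{62416} = 2 \sqrt{16333} + \frac{78645}{31208} = \frac{78645}{31208} + 2 \sqrt{16333}$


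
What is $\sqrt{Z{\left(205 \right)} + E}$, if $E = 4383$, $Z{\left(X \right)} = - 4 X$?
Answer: $\sqrt{3563} \approx 59.691$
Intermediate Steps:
$\sqrt{Z{\left(205 \right)} + E} = \sqrt{\left(-4\right) 205 + 4383} = \sqrt{-820 + 4383} = \sqrt{3563}$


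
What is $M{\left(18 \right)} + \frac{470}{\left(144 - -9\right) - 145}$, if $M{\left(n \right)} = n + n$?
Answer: $\frac{379}{4} \approx 94.75$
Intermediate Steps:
$M{\left(n \right)} = 2 n$
$M{\left(18 \right)} + \frac{470}{\left(144 - -9\right) - 145} = 2 \cdot 18 + \frac{470}{\left(144 - -9\right) - 145} = 36 + \frac{470}{\left(144 + 9\right) - 145} = 36 + \frac{470}{153 - 145} = 36 + \frac{470}{8} = 36 + 470 \cdot \frac{1}{8} = 36 + \frac{235}{4} = \frac{379}{4}$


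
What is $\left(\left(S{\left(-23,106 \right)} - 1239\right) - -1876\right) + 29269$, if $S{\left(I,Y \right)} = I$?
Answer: $29883$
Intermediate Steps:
$\left(\left(S{\left(-23,106 \right)} - 1239\right) - -1876\right) + 29269 = \left(\left(-23 - 1239\right) - -1876\right) + 29269 = \left(-1262 + 1876\right) + 29269 = 614 + 29269 = 29883$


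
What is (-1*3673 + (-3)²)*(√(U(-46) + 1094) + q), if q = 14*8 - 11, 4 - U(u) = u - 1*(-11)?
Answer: -370064 - 3664*√1133 ≈ -4.9339e+5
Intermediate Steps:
U(u) = -7 - u (U(u) = 4 - (u - 1*(-11)) = 4 - (u + 11) = 4 - (11 + u) = 4 + (-11 - u) = -7 - u)
q = 101 (q = 112 - 11 = 101)
(-1*3673 + (-3)²)*(√(U(-46) + 1094) + q) = (-1*3673 + (-3)²)*(√((-7 - 1*(-46)) + 1094) + 101) = (-3673 + 9)*(√((-7 + 46) + 1094) + 101) = -3664*(√(39 + 1094) + 101) = -3664*(√1133 + 101) = -3664*(101 + √1133) = -370064 - 3664*√1133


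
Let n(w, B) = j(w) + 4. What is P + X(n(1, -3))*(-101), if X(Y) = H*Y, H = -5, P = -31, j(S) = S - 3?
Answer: 979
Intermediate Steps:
j(S) = -3 + S
n(w, B) = 1 + w (n(w, B) = (-3 + w) + 4 = 1 + w)
X(Y) = -5*Y
P + X(n(1, -3))*(-101) = -31 - 5*(1 + 1)*(-101) = -31 - 5*2*(-101) = -31 - 10*(-101) = -31 + 1010 = 979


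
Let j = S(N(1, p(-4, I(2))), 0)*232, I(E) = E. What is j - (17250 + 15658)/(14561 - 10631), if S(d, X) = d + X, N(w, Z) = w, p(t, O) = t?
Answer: 439426/1965 ≈ 223.63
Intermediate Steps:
S(d, X) = X + d
j = 232 (j = (0 + 1)*232 = 1*232 = 232)
j - (17250 + 15658)/(14561 - 10631) = 232 - (17250 + 15658)/(14561 - 10631) = 232 - 32908/3930 = 232 - 1*16454/1965 = 232 - 16454/1965 = 439426/1965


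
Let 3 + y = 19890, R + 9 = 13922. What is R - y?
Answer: -5974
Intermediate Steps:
R = 13913 (R = -9 + 13922 = 13913)
y = 19887 (y = -3 + 19890 = 19887)
R - y = 13913 - 1*19887 = 13913 - 19887 = -5974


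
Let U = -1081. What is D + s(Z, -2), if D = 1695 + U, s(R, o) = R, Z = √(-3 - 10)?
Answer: 614 + I*√13 ≈ 614.0 + 3.6056*I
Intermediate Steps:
Z = I*√13 (Z = √(-13) = I*√13 ≈ 3.6056*I)
D = 614 (D = 1695 - 1081 = 614)
D + s(Z, -2) = 614 + I*√13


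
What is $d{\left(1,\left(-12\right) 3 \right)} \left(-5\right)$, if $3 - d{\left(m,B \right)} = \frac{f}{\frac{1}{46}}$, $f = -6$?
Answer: $-1395$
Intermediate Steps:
$d{\left(m,B \right)} = 279$ ($d{\left(m,B \right)} = 3 - - \frac{6}{\frac{1}{46}} = 3 - - 6 \frac{1}{\frac{1}{46}} = 3 - \left(-6\right) 46 = 3 - -276 = 3 + 276 = 279$)
$d{\left(1,\left(-12\right) 3 \right)} \left(-5\right) = 279 \left(-5\right) = -1395$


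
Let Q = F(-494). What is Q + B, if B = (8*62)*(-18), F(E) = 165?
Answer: -8763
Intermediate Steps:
Q = 165
B = -8928 (B = 496*(-18) = -8928)
Q + B = 165 - 8928 = -8763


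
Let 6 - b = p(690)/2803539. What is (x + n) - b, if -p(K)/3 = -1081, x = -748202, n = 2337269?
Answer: 64565137538/40631 ≈ 1.5891e+6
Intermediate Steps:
p(K) = 3243 (p(K) = -3*(-1081) = 3243)
b = 243739/40631 (b = 6 - 3243/2803539 = 6 - 1*47/40631 = 6 - 47/40631 = 243739/40631 ≈ 5.9988)
(x + n) - b = (-748202 + 2337269) - 1*243739/40631 = 1589067 - 243739/40631 = 64565137538/40631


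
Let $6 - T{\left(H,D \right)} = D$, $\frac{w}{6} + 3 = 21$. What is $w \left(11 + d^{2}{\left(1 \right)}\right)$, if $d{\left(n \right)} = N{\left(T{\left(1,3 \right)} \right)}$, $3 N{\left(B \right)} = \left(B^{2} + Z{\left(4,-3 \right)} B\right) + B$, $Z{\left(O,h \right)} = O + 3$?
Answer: $14256$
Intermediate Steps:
$w = 108$ ($w = -18 + 6 \cdot 21 = -18 + 126 = 108$)
$T{\left(H,D \right)} = 6 - D$
$Z{\left(O,h \right)} = 3 + O$
$N{\left(B \right)} = \frac{B^{2}}{3} + \frac{8 B}{3}$ ($N{\left(B \right)} = \frac{\left(B^{2} + \left(3 + 4\right) B\right) + B}{3} = \frac{\left(B^{2} + 7 B\right) + B}{3} = \frac{B^{2} + 8 B}{3} = \frac{B^{2}}{3} + \frac{8 B}{3}$)
$d{\left(n \right)} = 11$ ($d{\left(n \right)} = \frac{\left(6 - 3\right) \left(8 + \left(6 - 3\right)\right)}{3} = \frac{1}{3} \cdot 3 \left(8 + 3\right) = \frac{1}{3} \cdot 3 \cdot 11 = 11$)
$w \left(11 + d^{2}{\left(1 \right)}\right) = 108 \left(11 + 11^{2}\right) = 108 \left(11 + 121\right) = 108 \cdot 132 = 14256$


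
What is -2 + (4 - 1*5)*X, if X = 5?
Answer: -7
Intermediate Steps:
-2 + (4 - 1*5)*X = -2 + (4 - 1*5)*5 = -2 + (4 - 5)*5 = -2 - 1*5 = -2 - 5 = -7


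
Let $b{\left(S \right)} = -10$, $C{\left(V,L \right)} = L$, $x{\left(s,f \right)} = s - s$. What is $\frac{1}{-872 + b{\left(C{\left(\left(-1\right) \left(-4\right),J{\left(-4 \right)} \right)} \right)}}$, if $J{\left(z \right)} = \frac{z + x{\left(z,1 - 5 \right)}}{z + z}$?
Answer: $- \frac{1}{882} \approx -0.0011338$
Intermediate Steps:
$x{\left(s,f \right)} = 0$
$J{\left(z \right)} = \frac{1}{2}$ ($J{\left(z \right)} = \frac{z + 0}{z + z} = \frac{z}{2 z} = z \frac{1}{2 z} = \frac{1}{2}$)
$\frac{1}{-872 + b{\left(C{\left(\left(-1\right) \left(-4\right),J{\left(-4 \right)} \right)} \right)}} = \frac{1}{-872 - 10} = \frac{1}{-882} = - \frac{1}{882}$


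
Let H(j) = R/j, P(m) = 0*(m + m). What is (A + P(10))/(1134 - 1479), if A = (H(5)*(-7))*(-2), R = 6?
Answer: -28/575 ≈ -0.048696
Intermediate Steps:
P(m) = 0 (P(m) = 0*(2*m) = 0)
H(j) = 6/j
A = 84/5 (A = ((6/5)*(-7))*(-2) = -42/5*(-2) = 84/5 ≈ 16.800)
(A + P(10))/(1134 - 1479) = (84/5 + 0)/(1134 - 1479) = (84/5)/(-345) = -1/345*84/5 = -28/575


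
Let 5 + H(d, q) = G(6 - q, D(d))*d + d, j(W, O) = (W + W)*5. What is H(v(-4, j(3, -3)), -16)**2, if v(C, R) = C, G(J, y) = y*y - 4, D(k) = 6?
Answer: 18769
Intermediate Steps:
G(J, y) = -4 + y**2 (G(J, y) = y**2 - 4 = -4 + y**2)
j(W, O) = 10*W (j(W, O) = (2*W)*5 = 10*W)
H(d, q) = -5 + 33*d (H(d, q) = -5 + ((-4 + 6**2)*d + d) = -5 + ((-4 + 36)*d + d) = -5 + (32*d + d) = -5 + 33*d)
H(v(-4, j(3, -3)), -16)**2 = (-5 + 33*(-4))**2 = (-5 - 132)**2 = (-137)**2 = 18769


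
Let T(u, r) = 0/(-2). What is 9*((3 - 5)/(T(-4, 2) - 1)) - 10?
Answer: 8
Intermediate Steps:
T(u, r) = 0 (T(u, r) = 0*(-1/2) = 0)
9*((3 - 5)/(T(-4, 2) - 1)) - 10 = 9*((3 - 5)/(0 - 1)) - 10 = 9*(-2/(-1)) - 10 = 9*(-2*(-1)) - 10 = 9*2 - 10 = 18 - 10 = 8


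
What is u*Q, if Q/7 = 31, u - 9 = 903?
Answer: 197904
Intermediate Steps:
u = 912 (u = 9 + 903 = 912)
Q = 217 (Q = 7*31 = 217)
u*Q = 912*217 = 197904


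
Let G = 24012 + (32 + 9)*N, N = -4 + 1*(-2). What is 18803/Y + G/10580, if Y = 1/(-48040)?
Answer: -4778436462917/5290 ≈ -9.0330e+8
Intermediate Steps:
Y = -1/48040 ≈ -2.0816e-5
N = -6 (N = -4 - 2 = -6)
G = 23766 (G = 24012 + (32 + 9)*(-6) = 24012 + 41*(-6) = 24012 - 246 = 23766)
18803/Y + G/10580 = 18803/(-1/48040) + 23766/10580 = 18803*(-48040) + 23766*(1/10580) = -903296120 + 11883/5290 = -4778436462917/5290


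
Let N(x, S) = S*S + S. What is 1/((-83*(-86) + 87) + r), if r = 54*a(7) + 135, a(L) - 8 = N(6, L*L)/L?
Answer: 1/26692 ≈ 3.7464e-5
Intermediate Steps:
N(x, S) = S + S² (N(x, S) = S² + S = S + S²)
a(L) = 8 + L*(1 + L²) (a(L) = 8 + ((L*L)*(1 + L*L))/L = 8 + (L²*(1 + L²))/L = 8 + L*(1 + L²))
r = 19467 (r = 54*(8 + 7 + 7³) + 135 = 54*(8 + 7 + 343) + 135 = 54*358 + 135 = 19332 + 135 = 19467)
1/((-83*(-86) + 87) + r) = 1/((-83*(-86) + 87) + 19467) = 1/((7138 + 87) + 19467) = 1/(7225 + 19467) = 1/26692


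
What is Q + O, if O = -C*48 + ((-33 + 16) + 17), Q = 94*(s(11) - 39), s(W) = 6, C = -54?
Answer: -510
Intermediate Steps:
Q = -3102 (Q = 94*(6 - 39) = 94*(-33) = -3102)
O = 2592 (O = -1*(-54)*48 + ((-33 + 16) + 17) = 54*48 + (-17 + 17) = 2592 + 0 = 2592)
Q + O = -3102 + 2592 = -510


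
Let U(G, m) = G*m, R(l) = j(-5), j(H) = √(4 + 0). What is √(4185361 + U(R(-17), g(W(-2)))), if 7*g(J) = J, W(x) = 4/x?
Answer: √205082661/7 ≈ 2045.8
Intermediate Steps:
g(J) = J/7
j(H) = 2 (j(H) = √4 = 2)
R(l) = 2
√(4185361 + U(R(-17), g(W(-2)))) = √(4185361 + 2*((4/(-2))/7)) = √(4185361 + 2*((4*(-½))/7)) = √(4185361 + 2*((⅐)*(-2))) = √(4185361 + 2*(-2/7)) = √(4185361 - 4/7) = √(29297523/7) = √205082661/7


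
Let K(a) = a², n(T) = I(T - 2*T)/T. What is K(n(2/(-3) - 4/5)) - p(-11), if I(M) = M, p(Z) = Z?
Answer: 12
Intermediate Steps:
n(T) = -1 (n(T) = (T - 2*T)/T = (-T)/T = -1)
K(n(2/(-3) - 4/5)) - p(-11) = (-1)² - 1*(-11) = 1 + 11 = 12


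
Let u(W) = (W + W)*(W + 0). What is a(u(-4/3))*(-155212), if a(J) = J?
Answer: -4966784/9 ≈ -5.5187e+5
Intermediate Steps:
u(W) = 2*W² (u(W) = (2*W)*W = 2*W²)
a(u(-4/3))*(-155212) = (2*(-4/3)²)*(-155212) = (2*(16/9))*(-155212) = (32/9)*(-155212) = -4966784/9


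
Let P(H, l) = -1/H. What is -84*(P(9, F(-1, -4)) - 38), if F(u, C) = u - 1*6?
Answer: 9604/3 ≈ 3201.3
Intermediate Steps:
F(u, C) = -6 + u (F(u, C) = u - 6 = -6 + u)
-84*(P(9, F(-1, -4)) - 38) = -84*(-1/9 - 38) = -84*(-1*⅑ - 38) = -84*(-⅑ - 38) = -84*(-343/9) = 9604/3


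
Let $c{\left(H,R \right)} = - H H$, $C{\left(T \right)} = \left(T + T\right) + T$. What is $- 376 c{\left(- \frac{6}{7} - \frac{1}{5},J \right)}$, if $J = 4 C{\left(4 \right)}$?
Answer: $\frac{514744}{1225} \approx 420.2$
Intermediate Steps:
$C{\left(T \right)} = 3 T$ ($C{\left(T \right)} = 2 T + T = 3 T$)
$J = 48$ ($J = 4 \cdot 3 \cdot 4 = 4 \cdot 12 = 48$)
$c{\left(H,R \right)} = - H^{2}$
$- 376 c{\left(- \frac{6}{7} - \frac{1}{5},J \right)} = - 376 \left(- \left(- \frac{6}{7} - \frac{1}{5}\right)^{2}\right) = - 376 \left(- \left(- \frac{37}{35}\right)^{2}\right) = - 376 \left(\left(-1\right) \frac{1369}{1225}\right) = \left(-376\right) \left(- \frac{1369}{1225}\right) = \frac{514744}{1225}$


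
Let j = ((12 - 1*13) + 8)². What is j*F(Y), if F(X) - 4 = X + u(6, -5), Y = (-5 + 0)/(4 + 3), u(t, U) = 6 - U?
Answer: 700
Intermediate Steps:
Y = -5/7 ≈ -0.71429
F(X) = 15 + X (F(X) = 4 + (X + (6 - 1*(-5))) = 4 + (X + (6 + 5)) = 4 + (X + 11) = 4 + (11 + X) = 15 + X)
j = 49 (j = ((12 - 13) + 8)² = (-1 + 8)² = 7² = 49)
j*F(Y) = 49*(15 - 5/7) = 49*(100/7) = 700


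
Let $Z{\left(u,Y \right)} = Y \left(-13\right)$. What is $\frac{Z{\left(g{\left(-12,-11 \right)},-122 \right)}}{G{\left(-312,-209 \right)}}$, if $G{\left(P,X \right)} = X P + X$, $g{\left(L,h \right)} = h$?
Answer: $\frac{1586}{64999} \approx 0.0244$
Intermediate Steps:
$G{\left(P,X \right)} = X + P X$ ($G{\left(P,X \right)} = P X + X = X + P X$)
$Z{\left(u,Y \right)} = - 13 Y$
$\frac{Z{\left(g{\left(-12,-11 \right)},-122 \right)}}{G{\left(-312,-209 \right)}} = \frac{\left(-13\right) \left(-122\right)}{\left(-209\right) \left(1 - 312\right)} = \frac{1586}{\left(-209\right) \left(-311\right)} = \frac{1586}{64999}$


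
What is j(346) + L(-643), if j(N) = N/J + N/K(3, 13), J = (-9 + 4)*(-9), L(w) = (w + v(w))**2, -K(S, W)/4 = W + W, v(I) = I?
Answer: 3869892847/2340 ≈ 1.6538e+6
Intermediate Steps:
K(S, W) = -8*W (K(S, W) = -4*(W + W) = -8*W)
L(w) = 4*w**2 (L(w) = (w + w)**2 = (2*w)**2 = 4*w**2)
J = 45 (J = -5*(-9) = 45)
j(N) = 59*N/4680 (j(N) = N/45 + N/((-8*13)) = N*(1/45) + N/(-104) = N/45 + N*(-1/104) = N/45 - N/104 = 59*N/4680)
j(346) + L(-643) = (59/4680)*346 + 4*(-643)**2 = 10207/2340 + 4*413449 = 10207/2340 + 1653796 = 3869892847/2340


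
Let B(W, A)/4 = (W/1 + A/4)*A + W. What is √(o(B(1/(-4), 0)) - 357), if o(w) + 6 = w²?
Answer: I*√362 ≈ 19.026*I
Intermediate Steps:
B(W, A) = 4*W + 4*A*(W + A/4) (B(W, A) = 4*((W/1 + A/4)*A + W) = 4*((W*1 + A*(¼))*A + W) = 4*((W + A/4)*A + W) = 4*(A*(W + A/4) + W) = 4*(W + A*(W + A/4)) = 4*W + 4*A*(W + A/4))
o(w) = -6 + w²
√(o(B(1/(-4), 0)) - 357) = √((-6 + (0² + 4/(-4) + 4*0/(-4))²) - 357) = √((-6 + (0 + 4*(-¼) + 4*0*(-¼))²) - 357) = √((-6 + (0 - 1 + 0)²) - 357) = √((-6 + (-1)²) - 357) = √((-6 + 1) - 357) = √(-5 - 357) = √(-362) = I*√362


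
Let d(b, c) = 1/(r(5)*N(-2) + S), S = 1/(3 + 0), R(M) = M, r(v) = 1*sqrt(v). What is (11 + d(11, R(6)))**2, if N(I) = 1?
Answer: 115883/968 + 4329*sqrt(5)/968 ≈ 129.71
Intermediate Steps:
r(v) = sqrt(v)
S = 1/3 ≈ 0.33333
d(b, c) = 1/(1/3 + sqrt(5)) (d(b, c) = 1/(sqrt(5)*1 + 1/3) = 1/(sqrt(5) + 1/3) = 1/(1/3 + sqrt(5)))
(11 + d(11, R(6)))**2 = (11 + (-3/44 + 9*sqrt(5)/44))**2 = (481/44 + 9*sqrt(5)/44)**2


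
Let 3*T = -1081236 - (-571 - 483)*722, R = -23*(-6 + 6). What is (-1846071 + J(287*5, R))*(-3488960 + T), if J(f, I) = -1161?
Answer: 6642109343232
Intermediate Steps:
R = 0 (R = -23*0 = 0)
T = -320248/3 (T = (-1081236 - (-571 - 483)*722)/3 = (-1081236 - (-1054)*722)/3 = (-1081236 - 1*(-760988))/3 = (-1081236 + 760988)/3 = (1/3)*(-320248) = -320248/3 ≈ -1.0675e+5)
(-1846071 + J(287*5, R))*(-3488960 + T) = (-1846071 - 1161)*(-3488960 - 320248/3) = -1847232*(-10787128/3) = 6642109343232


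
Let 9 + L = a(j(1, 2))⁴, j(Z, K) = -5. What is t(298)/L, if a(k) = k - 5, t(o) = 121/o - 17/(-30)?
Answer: 2174/22329885 ≈ 9.7358e-5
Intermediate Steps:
t(o) = 17/30 + 121/o (t(o) = 121/o - 17*(-1/30) = 121/o + 17/30 = 17/30 + 121/o)
a(k) = -5 + k
L = 9991 (L = -9 + (-5 - 5)⁴ = -9 + (-10)⁴ = -9 + 10000 = 9991)
t(298)/L = (17/30 + 121/298)/9991 = (17/30 + 121*(1/298))*(1/9991) = (17/30 + 121/298)*(1/9991) = (2174/2235)*(1/9991) = 2174/22329885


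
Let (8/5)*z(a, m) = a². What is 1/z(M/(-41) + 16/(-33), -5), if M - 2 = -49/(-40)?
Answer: 4686359040/930067009 ≈ 5.0387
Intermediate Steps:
M = 129/40 (M = 2 - 49/(-40) = 2 - 49*(-1/40) = 2 + 49/40 = 129/40 ≈ 3.2250)
z(a, m) = 5*a²/8
1/z(M/(-41) + 16/(-33), -5) = 1/(5*((129/40)/(-41) + 16/(-33))²/8) = 1/(5*((129/40)*(-1/41) + 16*(-1/33))²/8) = 1/(5*(-129/1640 - 16/33)²/8) = 1/(5*(-30497/54120)²/8) = 1/((5/8)*(930067009/2928974400)) = 1/(930067009/4686359040) = 4686359040/930067009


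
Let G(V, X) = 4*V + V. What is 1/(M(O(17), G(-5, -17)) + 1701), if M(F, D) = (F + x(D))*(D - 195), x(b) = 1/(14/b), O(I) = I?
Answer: -7/11523 ≈ -0.00060748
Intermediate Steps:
x(b) = b/14
G(V, X) = 5*V
M(F, D) = (-195 + D)*(F + D/14) (M(F, D) = (F + D/14)*(D - 195) = (F + D/14)*(-195 + D) = (-195 + D)*(F + D/14))
1/(M(O(17), G(-5, -17)) + 1701) = 1/((-195*17 - 975*(-5)/14 + (5*(-5))²/14 + (5*(-5))*17) + 1701) = 1/((-3315 - 195/14*(-25) + (1/14)*(-25)² - 25*17) + 1701) = 1/((-3315 + 4875/14 + (1/14)*625 - 425) + 1701) = 1/((-3315 + 4875/14 + 625/14 - 425) + 1701) = 1/(-23430/7 + 1701) = 1/(-11523/7) = -7/11523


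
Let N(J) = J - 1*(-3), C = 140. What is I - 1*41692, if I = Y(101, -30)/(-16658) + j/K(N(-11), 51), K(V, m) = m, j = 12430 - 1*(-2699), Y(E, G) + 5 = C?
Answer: -11722586713/283186 ≈ -41395.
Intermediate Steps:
Y(E, G) = 135 (Y(E, G) = -5 + 140 = 135)
j = 15129 (j = 12430 + 2699 = 15129)
N(J) = 3 + J (N(J) = J + 3 = 3 + J)
I = 84003999/283186 (I = 135/(-16658) + 15129/51 = 135*(-1/16658) + 15129*(1/51) = -135/16658 + 5043/17 = 84003999/283186 ≈ 296.64)
I - 1*41692 = 84003999/283186 - 1*41692 = 84003999/283186 - 41692 = -11722586713/283186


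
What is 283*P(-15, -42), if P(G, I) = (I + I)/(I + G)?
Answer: 7924/19 ≈ 417.05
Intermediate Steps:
P(G, I) = 2*I/(G + I) (P(G, I) = (2*I)/(G + I) = 2*I/(G + I))
283*P(-15, -42) = 283*(2*(-42)/(-15 - 42)) = 283*(2*(-42)/(-57)) = 283*(2*(-42)*(-1/57)) = 283*(28/19) = 7924/19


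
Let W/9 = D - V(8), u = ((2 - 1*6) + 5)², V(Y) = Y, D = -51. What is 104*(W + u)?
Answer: -55120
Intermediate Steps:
u = 1 (u = ((2 - 6) + 5)² = (-4 + 5)² = 1² = 1)
W = -531 (W = 9*(-51 - 1*8) = 9*(-51 - 8) = 9*(-59) = -531)
104*(W + u) = 104*(-531 + 1) = 104*(-530) = -55120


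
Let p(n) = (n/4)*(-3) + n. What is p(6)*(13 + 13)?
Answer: 39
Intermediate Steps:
p(n) = n/4 (p(n) = (n*(¼))*(-3) + n = (n/4)*(-3) + n = -3*n/4 + n = n/4)
p(6)*(13 + 13) = ((¼)*6)*(13 + 13) = (3/2)*26 = 39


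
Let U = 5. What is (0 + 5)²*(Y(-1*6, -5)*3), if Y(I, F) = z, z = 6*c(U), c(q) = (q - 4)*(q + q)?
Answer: 4500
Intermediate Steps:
c(q) = 2*q*(-4 + q) (c(q) = (-4 + q)*(2*q) = 2*q*(-4 + q))
z = 60 (z = 6*(2*5*(-4 + 5)) = 6*(2*5*1) = 6*10 = 60)
Y(I, F) = 60
(0 + 5)²*(Y(-1*6, -5)*3) = (0 + 5)²*(60*3) = 5²*180 = 25*180 = 4500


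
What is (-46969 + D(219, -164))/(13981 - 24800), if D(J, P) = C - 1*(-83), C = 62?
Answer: 46824/10819 ≈ 4.3279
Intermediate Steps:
D(J, P) = 145 (D(J, P) = 62 - 1*(-83) = 62 + 83 = 145)
(-46969 + D(219, -164))/(13981 - 24800) = (-46969 + 145)/(13981 - 24800) = -46824/(-10819) = -46824*(-1/10819) = 46824/10819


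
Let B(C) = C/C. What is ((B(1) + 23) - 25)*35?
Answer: -35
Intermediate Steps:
B(C) = 1
((B(1) + 23) - 25)*35 = ((1 + 23) - 25)*35 = (24 - 25)*35 = -1*35 = -35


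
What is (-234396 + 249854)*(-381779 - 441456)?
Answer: -12725566630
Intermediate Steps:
(-234396 + 249854)*(-381779 - 441456) = 15458*(-823235) = -12725566630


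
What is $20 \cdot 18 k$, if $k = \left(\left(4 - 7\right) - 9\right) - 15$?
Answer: $-9720$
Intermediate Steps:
$k = -27$ ($k = \left(\left(4 - 7\right) - 9\right) - 15 = \left(-3 - 9\right) - 15 = -12 - 15 = -27$)
$20 \cdot 18 k = 20 \cdot 18 \left(-27\right) = 360 \left(-27\right) = -9720$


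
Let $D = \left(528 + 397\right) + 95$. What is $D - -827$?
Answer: $1847$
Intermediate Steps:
$D = 1020$ ($D = 925 + 95 = 1020$)
$D - -827 = 1020 - -827 = 1020 + 827 = 1847$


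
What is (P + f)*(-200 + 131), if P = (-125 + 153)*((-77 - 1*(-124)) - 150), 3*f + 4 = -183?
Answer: 203297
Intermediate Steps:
f = -187/3 (f = -4/3 + (1/3)*(-183) = -4/3 - 61 = -187/3 ≈ -62.333)
P = -2884 (P = 28*((-77 + 124) - 150) = 28*(47 - 150) = 28*(-103) = -2884)
(P + f)*(-200 + 131) = (-2884 - 187/3)*(-200 + 131) = -8839/3*(-69) = 203297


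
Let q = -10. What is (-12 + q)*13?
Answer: -286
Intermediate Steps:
(-12 + q)*13 = (-12 - 10)*13 = -22*13 = -286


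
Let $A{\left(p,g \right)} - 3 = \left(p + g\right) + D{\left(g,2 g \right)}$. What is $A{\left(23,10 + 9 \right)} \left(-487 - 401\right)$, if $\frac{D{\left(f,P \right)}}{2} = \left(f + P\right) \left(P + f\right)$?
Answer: $-5810184$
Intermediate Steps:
$D{\left(f,P \right)} = 2 \left(P + f\right)^{2}$ ($D{\left(f,P \right)} = 2 \left(f + P\right) \left(P + f\right) = 2 \left(P + f\right) \left(P + f\right) = 2 \left(P + f\right)^{2}$)
$A{\left(p,g \right)} = 3 + g + p + 18 g^{2}$ ($A{\left(p,g \right)} = 3 + \left(\left(p + g\right) + 2 \left(2 g + g\right)^{2}\right) = 3 + \left(\left(g + p\right) + 2 \left(3 g\right)^{2}\right) = 3 + \left(\left(g + p\right) + 2 \cdot 9 g^{2}\right) = 3 + \left(\left(g + p\right) + 18 g^{2}\right) = 3 + \left(g + p + 18 g^{2}\right) = 3 + g + p + 18 g^{2}$)
$A{\left(23,10 + 9 \right)} \left(-487 - 401\right) = \left(3 + \left(10 + 9\right) + 23 + 18 \left(10 + 9\right)^{2}\right) \left(-487 - 401\right) = \left(3 + 19 + 23 + 18 \cdot 19^{2}\right) \left(-888\right) = \left(3 + 19 + 23 + 18 \cdot 361\right) \left(-888\right) = \left(3 + 19 + 23 + 6498\right) \left(-888\right) = 6543 \left(-888\right) = -5810184$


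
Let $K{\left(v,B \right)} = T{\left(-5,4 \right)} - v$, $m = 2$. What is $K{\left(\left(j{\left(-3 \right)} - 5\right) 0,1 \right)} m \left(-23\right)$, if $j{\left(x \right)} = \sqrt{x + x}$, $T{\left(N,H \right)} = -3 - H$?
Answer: $322$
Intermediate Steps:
$j{\left(x \right)} = \sqrt{2} \sqrt{x}$ ($j{\left(x \right)} = \sqrt{2 x} = \sqrt{2} \sqrt{x}$)
$K{\left(v,B \right)} = -7 - v$ ($K{\left(v,B \right)} = \left(-3 - 4\right) - v = -7 - v$)
$K{\left(\left(j{\left(-3 \right)} - 5\right) 0,1 \right)} m \left(-23\right) = \left(-7 - \left(\sqrt{2} \sqrt{-3} - 5\right) 0\right) 2 \left(-23\right) = \left(-7 - \left(\sqrt{2} i \sqrt{3} - 5\right) 0\right) 2 \left(-23\right) = \left(-7 - \left(i \sqrt{6} - 5\right) 0\right) 2 \left(-23\right) = \left(-7 - \left(-5 + i \sqrt{6}\right) 0\right) 2 \left(-23\right) = \left(-7 - 0\right) 2 \left(-23\right) = \left(-7 + 0\right) 2 \left(-23\right) = \left(-7\right) 2 \left(-23\right) = \left(-14\right) \left(-23\right) = 322$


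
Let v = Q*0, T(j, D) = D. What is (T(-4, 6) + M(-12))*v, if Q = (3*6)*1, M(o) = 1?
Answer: 0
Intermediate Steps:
Q = 18 (Q = 18*1 = 18)
v = 0 (v = 18*0 = 0)
(T(-4, 6) + M(-12))*v = (6 + 1)*0 = 7*0 = 0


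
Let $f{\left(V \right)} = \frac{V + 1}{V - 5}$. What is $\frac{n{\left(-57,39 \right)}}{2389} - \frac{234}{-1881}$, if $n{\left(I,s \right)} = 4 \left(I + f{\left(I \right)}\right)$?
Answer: $\frac{471730}{15478331} \approx 0.030477$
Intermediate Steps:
$f{\left(V \right)} = \frac{1 + V}{-5 + V}$
$n{\left(I,s \right)} = 4 I + \frac{4 \left(1 + I\right)}{-5 + I}$ ($n{\left(I,s \right)} = 4 \left(I + \frac{1 + I}{-5 + I}\right) = 4 I + \frac{4 \left(1 + I\right)}{-5 + I}$)
$\frac{n{\left(-57,39 \right)}}{2389} - \frac{234}{-1881} = \frac{4 \frac{1}{-5 - 57} \left(1 + \left(-57\right)^{2} - -228\right)}{2389} - \frac{234}{-1881} = \frac{4 \left(1 + 3249 + 228\right)}{-62} \cdot \frac{1}{2389} - - \frac{26}{209} = 4 \left(- \frac{1}{62}\right) 3478 \cdot \frac{1}{2389} + \frac{26}{209} = \left(- \frac{6956}{31}\right) \frac{1}{2389} + \frac{26}{209} = - \frac{6956}{74059} + \frac{26}{209} = \frac{471730}{15478331}$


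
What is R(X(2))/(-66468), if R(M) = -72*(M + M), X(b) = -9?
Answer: -108/5539 ≈ -0.019498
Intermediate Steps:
R(M) = -144*M
R(X(2))/(-66468) = -144*(-9)/(-66468) = 1296*(-1/66468) = -108/5539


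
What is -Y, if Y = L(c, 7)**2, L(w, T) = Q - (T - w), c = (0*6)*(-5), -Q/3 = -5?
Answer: -64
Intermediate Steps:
Q = 15 (Q = -3*(-5) = 15)
c = 0 (c = 0*(-5) = 0)
L(w, T) = 15 + w - T (L(w, T) = 15 - (T - w) = 15 + (w - T) = 15 + w - T)
Y = 64 (Y = (15 + 0 - 1*7)**2 = (15 + 0 - 7)**2 = 8**2 = 64)
-Y = -1*64 = -64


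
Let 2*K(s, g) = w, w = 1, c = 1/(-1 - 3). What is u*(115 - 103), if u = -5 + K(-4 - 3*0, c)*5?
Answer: -30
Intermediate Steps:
c = -¼ (c = 1/(-4) = -¼ ≈ -0.25000)
K(s, g) = ½ (K(s, g) = (½)*1 = ½)
u = -5/2 (u = -5 + (½)*5 = -5 + 5/2 = -5/2 ≈ -2.5000)
u*(115 - 103) = -5*(115 - 103)/2 = -5/2*12 = -30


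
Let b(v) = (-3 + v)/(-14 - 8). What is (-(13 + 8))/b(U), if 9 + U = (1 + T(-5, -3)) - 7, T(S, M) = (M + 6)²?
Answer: -154/3 ≈ -51.333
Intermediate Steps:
T(S, M) = (6 + M)²
U = -6 (U = -9 + ((1 + (6 - 3)²) - 7) = -9 + ((1 + 3²) - 7) = -9 + ((1 + 9) - 7) = -9 + (10 - 7) = -9 + 3 = -6)
b(v) = 3/22 - v/22 (b(v) = (-3 + v)/(-22) = (-3 + v)*(-1/22) = 3/22 - v/22)
(-(13 + 8))/b(U) = (-(13 + 8))/(3/22 - 1/22*(-6)) = (-1*21)/(3/22 + 3/11) = -21/9/22 = -21*22/9 = -154/3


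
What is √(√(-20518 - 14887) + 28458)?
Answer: √(28458 + I*√35405) ≈ 168.7 + 0.5577*I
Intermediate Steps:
√(√(-20518 - 14887) + 28458) = √(√(-35405) + 28458) = √(I*√35405 + 28458) = √(28458 + I*√35405)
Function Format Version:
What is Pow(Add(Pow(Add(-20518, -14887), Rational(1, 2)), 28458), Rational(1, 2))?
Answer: Pow(Add(28458, Mul(I, Pow(35405, Rational(1, 2)))), Rational(1, 2)) ≈ Add(168.70, Mul(0.5577, I))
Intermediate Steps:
Pow(Add(Pow(Add(-20518, -14887), Rational(1, 2)), 28458), Rational(1, 2)) = Pow(Add(Pow(-35405, Rational(1, 2)), 28458), Rational(1, 2)) = Pow(Add(Mul(I, Pow(35405, Rational(1, 2))), 28458), Rational(1, 2)) = Pow(Add(28458, Mul(I, Pow(35405, Rational(1, 2)))), Rational(1, 2))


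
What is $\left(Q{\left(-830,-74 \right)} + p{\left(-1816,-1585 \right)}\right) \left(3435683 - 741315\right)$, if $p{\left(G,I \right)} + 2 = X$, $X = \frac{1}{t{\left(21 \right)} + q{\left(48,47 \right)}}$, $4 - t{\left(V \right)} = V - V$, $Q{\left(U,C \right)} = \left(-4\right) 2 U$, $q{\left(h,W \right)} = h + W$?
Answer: $\frac{1770638957984}{99} \approx 1.7885 \cdot 10^{10}$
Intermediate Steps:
$q{\left(h,W \right)} = W + h$
$Q{\left(U,C \right)} = - 8 U$
$t{\left(V \right)} = 4$ ($t{\left(V \right)} = 4 - \left(V - V\right) = 4 - 0 = 4 + 0 = 4$)
$X = \frac{1}{99}$ ($X = \frac{1}{4 + \left(47 + 48\right)} = \frac{1}{4 + 95} = \frac{1}{99} \approx 0.010101$)
$p{\left(G,I \right)} = - \frac{197}{99}$ ($p{\left(G,I \right)} = -2 + \frac{1}{99} = - \frac{197}{99}$)
$\left(Q{\left(-830,-74 \right)} + p{\left(-1816,-1585 \right)}\right) \left(3435683 - 741315\right) = \left(\left(-8\right) \left(-830\right) - \frac{197}{99}\right) \left(3435683 - 741315\right) = \left(6640 - \frac{197}{99}\right) 2694368 = \frac{657163}{99} \cdot 2694368 = \frac{1770638957984}{99}$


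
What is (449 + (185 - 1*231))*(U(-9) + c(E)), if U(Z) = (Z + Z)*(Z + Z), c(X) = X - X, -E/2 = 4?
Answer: 130572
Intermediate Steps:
E = -8 (E = -2*4 = -8)
c(X) = 0
U(Z) = 4*Z² (U(Z) = (2*Z)*(2*Z) = 4*Z²)
(449 + (185 - 1*231))*(U(-9) + c(E)) = (449 + (185 - 1*231))*(4*(-9)² + 0) = (449 + (185 - 231))*(4*81 + 0) = (449 - 46)*(324 + 0) = 403*324 = 130572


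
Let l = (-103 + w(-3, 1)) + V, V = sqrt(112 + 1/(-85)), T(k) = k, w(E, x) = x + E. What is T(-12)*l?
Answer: 1260 - 12*sqrt(809115)/85 ≈ 1133.0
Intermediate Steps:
w(E, x) = E + x
V = sqrt(809115)/85 (V = sqrt(112 - 1/85) = sqrt(9519/85) = sqrt(809115)/85 ≈ 10.582)
l = -105 + sqrt(809115)/85 (l = (-103 + (-3 + 1)) + sqrt(809115)/85 = (-103 - 2) + sqrt(809115)/85 = -105 + sqrt(809115)/85 ≈ -94.418)
T(-12)*l = -12*(-105 + sqrt(809115)/85) = 1260 - 12*sqrt(809115)/85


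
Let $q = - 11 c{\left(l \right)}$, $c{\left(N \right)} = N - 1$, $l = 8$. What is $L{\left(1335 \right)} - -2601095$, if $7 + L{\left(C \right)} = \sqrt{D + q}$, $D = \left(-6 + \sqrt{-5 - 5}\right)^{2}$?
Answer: $2601088 + \sqrt{-77 + \left(6 - i \sqrt{10}\right)^{2}} \approx 2.6011 \cdot 10^{6} - 7.5686 i$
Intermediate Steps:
$c{\left(N \right)} = -1 + N$
$q = -77$ ($q = - 11 \left(-1 + 8\right) = \left(-11\right) 7 = -77$)
$D = \left(-6 + i \sqrt{10}\right)^{2}$ ($D = \left(-6 + \sqrt{-10}\right)^{2} = \left(-6 + i \sqrt{10}\right)^{2} \approx 26.0 - 37.947 i$)
$L{\left(C \right)} = -7 + \sqrt{-77 + \left(6 - i \sqrt{10}\right)^{2}}$ ($L{\left(C \right)} = -7 + \sqrt{\left(6 - i \sqrt{10}\right)^{2} - 77} = -7 + \sqrt{-77 + \left(6 - i \sqrt{10}\right)^{2}}$)
$L{\left(1335 \right)} - -2601095 = \left(-7 + \sqrt{-77 + \left(6 - i \sqrt{10}\right)^{2}}\right) - -2601095 = \left(-7 + \sqrt{-77 + \left(6 - i \sqrt{10}\right)^{2}}\right) + 2601095 = 2601088 + \sqrt{-77 + \left(6 - i \sqrt{10}\right)^{2}}$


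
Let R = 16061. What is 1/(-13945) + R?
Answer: 223970644/13945 ≈ 16061.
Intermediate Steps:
1/(-13945) + R = 1/(-13945) + 16061 = -1/13945 + 16061 = 223970644/13945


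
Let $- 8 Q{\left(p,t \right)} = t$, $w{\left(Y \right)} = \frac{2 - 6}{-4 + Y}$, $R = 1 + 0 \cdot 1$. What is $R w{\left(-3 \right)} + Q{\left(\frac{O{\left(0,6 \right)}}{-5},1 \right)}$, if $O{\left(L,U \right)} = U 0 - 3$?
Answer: $\frac{25}{56} \approx 0.44643$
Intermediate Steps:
$O{\left(L,U \right)} = -3$ ($O{\left(L,U \right)} = 0 - 3 = -3$)
$R = 1$ ($R = 1 + 0 = 1$)
$w{\left(Y \right)} = - \frac{4}{-4 + Y}$
$Q{\left(p,t \right)} = - \frac{t}{8}$
$R w{\left(-3 \right)} + Q{\left(\frac{O{\left(0,6 \right)}}{-5},1 \right)} = 1 \left(- \frac{4}{-4 - 3}\right) - \frac{1}{8} = 1 \left(- \frac{4}{-7}\right) - \frac{1}{8} = 1 \left(\left(-4\right) \left(- \frac{1}{7}\right)\right) - \frac{1}{8} = 1 \cdot \frac{4}{7} - \frac{1}{8} = \frac{4}{7} - \frac{1}{8} = \frac{25}{56}$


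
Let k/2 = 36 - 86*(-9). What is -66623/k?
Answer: -66623/1620 ≈ -41.125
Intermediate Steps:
k = 1620 (k = 2*(36 - 86*(-9)) = 2*(36 + 774) = 2*810 = 1620)
-66623/k = -66623/1620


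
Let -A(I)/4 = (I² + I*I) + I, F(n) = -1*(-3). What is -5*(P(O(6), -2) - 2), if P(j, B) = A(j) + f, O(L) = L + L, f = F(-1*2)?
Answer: 5995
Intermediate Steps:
F(n) = 3
A(I) = -8*I² - 4*I (A(I) = -4*((I² + I*I) + I) = -4*((I² + I²) + I) = -4*(2*I² + I) = -4*(I + 2*I²) = -8*I² - 4*I)
f = 3
O(L) = 2*L
P(j, B) = 3 - 4*j*(1 + 2*j) (P(j, B) = -4*j*(1 + 2*j) + 3 = 3 - 4*j*(1 + 2*j))
-5*(P(O(6), -2) - 2) = -5*((3 - 4*2*6*(1 + 2*(2*6))) - 2) = -5*((3 - 4*12*(1 + 2*12)) - 2) = -5*((3 - 4*12*(1 + 24)) - 2) = -5*((3 - 4*12*25) - 2) = -5*((3 - 1200) - 2) = -5*(-1197 - 2) = -5*(-1199) = 5995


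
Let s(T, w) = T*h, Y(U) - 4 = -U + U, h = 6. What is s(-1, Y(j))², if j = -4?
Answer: 36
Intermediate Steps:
Y(U) = 4 (Y(U) = 4 + (-U + U) = 4 + 0 = 4)
s(T, w) = 6*T (s(T, w) = T*6 = 6*T)
s(-1, Y(j))² = (6*(-1))² = (-6)² = 36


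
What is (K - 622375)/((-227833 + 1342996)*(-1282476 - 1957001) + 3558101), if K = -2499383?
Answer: 1560879/1806270665825 ≈ 8.6414e-7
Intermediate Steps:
(K - 622375)/((-227833 + 1342996)*(-1282476 - 1957001) + 3558101) = (-2499383 - 622375)/((-227833 + 1342996)*(-1282476 - 1957001) + 3558101) = -3121758/(1115163*(-3239477) + 3558101) = -3121758/(-3612544889751 + 3558101) = -3121758/(-3612541331650) = -3121758*(-1/3612541331650) = 1560879/1806270665825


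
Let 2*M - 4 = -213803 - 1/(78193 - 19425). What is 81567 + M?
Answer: -2977480721/117536 ≈ -25333.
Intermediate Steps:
M = -12564539633/117536 (M = 2 + (-213803 - 1/(78193 - 19425))/2 = 2 + (-213803 - 1/58768)/2 = 2 + (½)*(-12564774705/58768) = 2 - 12564774705/117536 = -12564539633/117536 ≈ -1.0690e+5)
81567 + M = 81567 - 12564539633/117536 = -2977480721/117536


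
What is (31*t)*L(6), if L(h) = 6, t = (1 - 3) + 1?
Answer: -186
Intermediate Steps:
t = -1 (t = -2 + 1 = -1)
(31*t)*L(6) = (31*(-1))*6 = -31*6 = -186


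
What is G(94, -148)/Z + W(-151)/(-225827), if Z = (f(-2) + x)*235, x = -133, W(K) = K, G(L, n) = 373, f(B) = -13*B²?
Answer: -77668746/9817828825 ≈ -0.0079110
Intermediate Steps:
Z = -43475 (Z = (-13*(-2)² - 133)*235 = (-13*4 - 133)*235 = (-52 - 133)*235 = -185*235 = -43475)
G(94, -148)/Z + W(-151)/(-225827) = 373/(-43475) - 151/(-225827) = 373*(-1/43475) - 151*(-1/225827) = -373/43475 + 151/225827 = -77668746/9817828825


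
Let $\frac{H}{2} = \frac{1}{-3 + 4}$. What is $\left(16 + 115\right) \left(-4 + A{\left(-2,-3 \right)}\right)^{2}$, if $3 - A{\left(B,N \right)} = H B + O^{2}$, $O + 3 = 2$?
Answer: $524$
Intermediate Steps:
$O = -1$ ($O = -3 + 2 = -1$)
$H = 2$ ($H = \frac{2}{-3 + 4} = \frac{2}{1} = 2 \cdot 1 = 2$)
$A{\left(B,N \right)} = 2 - 2 B$ ($A{\left(B,N \right)} = 3 - \left(2 B + \left(-1\right)^{2}\right) = 3 - \left(2 B + 1\right) = 3 - \left(1 + 2 B\right) = 2 - 2 B$)
$\left(16 + 115\right) \left(-4 + A{\left(-2,-3 \right)}\right)^{2} = \left(16 + 115\right) \left(-4 + \left(2 - -4\right)\right)^{2} = 131 \left(-4 + \left(2 + 4\right)\right)^{2} = 131 \left(-4 + 6\right)^{2} = 131 \cdot 2^{2} = 131 \cdot 4 = 524$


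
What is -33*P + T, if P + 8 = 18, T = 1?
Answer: -329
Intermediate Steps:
P = 10 (P = -8 + 18 = 10)
-33*P + T = -33*10 + 1 = -330 + 1 = -329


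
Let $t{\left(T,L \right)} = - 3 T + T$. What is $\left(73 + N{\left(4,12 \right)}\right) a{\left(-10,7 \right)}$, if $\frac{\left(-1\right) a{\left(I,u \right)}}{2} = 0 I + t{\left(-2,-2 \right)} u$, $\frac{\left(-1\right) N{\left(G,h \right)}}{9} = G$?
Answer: $-2072$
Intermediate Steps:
$t{\left(T,L \right)} = - 2 T$
$N{\left(G,h \right)} = - 9 G$
$a{\left(I,u \right)} = - 8 u$ ($a{\left(I,u \right)} = - 2 \left(0 I + \left(-2\right) \left(-2\right) u\right) = - 2 \left(0 + 4 u\right) = - 2 \cdot 4 u = - 8 u$)
$\left(73 + N{\left(4,12 \right)}\right) a{\left(-10,7 \right)} = \left(73 - 36\right) \left(\left(-8\right) 7\right) = \left(73 - 36\right) \left(-56\right) = 37 \left(-56\right) = -2072$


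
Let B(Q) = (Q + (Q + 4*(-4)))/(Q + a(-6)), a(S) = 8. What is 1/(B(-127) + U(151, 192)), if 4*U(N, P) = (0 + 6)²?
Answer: 119/1341 ≈ 0.088740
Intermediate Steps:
U(N, P) = 9 (U(N, P) = (0 + 6)²/4 = (¼)*6² = (¼)*36 = 9)
B(Q) = (-16 + 2*Q)/(8 + Q) (B(Q) = (Q + (Q + 4*(-4)))/(Q + 8) = (Q + (Q - 16))/(8 + Q) = (Q + (-16 + Q))/(8 + Q) = (-16 + 2*Q)/(8 + Q))
1/(B(-127) + U(151, 192)) = 1/(2*(-8 - 127)/(8 - 127) + 9) = 1/(2*(-135)/(-119) + 9) = 1/(2*(-1/119)*(-135) + 9) = 1/(270/119 + 9) = 1/(1341/119) = 119/1341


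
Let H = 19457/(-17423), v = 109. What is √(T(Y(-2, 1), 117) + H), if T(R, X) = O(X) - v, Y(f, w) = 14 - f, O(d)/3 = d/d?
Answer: I*√32516457785/17423 ≈ 10.35*I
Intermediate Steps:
H = -19457/17423 (H = 19457*(-1/17423) = -19457/17423 ≈ -1.1167)
O(d) = 3 (O(d) = 3*(d/d) = 3*1 = 3)
T(R, X) = -106 (T(R, X) = 3 - 1*109 = 3 - 109 = -106)
√(T(Y(-2, 1), 117) + H) = √(-106 - 19457/17423) = √(-1866295/17423) = I*√32516457785/17423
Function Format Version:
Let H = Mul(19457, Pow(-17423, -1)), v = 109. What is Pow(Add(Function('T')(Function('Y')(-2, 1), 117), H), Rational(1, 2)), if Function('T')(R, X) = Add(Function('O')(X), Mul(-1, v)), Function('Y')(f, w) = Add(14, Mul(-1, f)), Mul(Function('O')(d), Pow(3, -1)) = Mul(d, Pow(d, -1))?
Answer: Mul(Rational(1, 17423), I, Pow(32516457785, Rational(1, 2))) ≈ Mul(10.350, I)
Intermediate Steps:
H = Rational(-19457, 17423) (H = Mul(19457, Rational(-1, 17423)) = Rational(-19457, 17423) ≈ -1.1167)
Function('O')(d) = 3 (Function('O')(d) = Mul(3, Mul(d, Pow(d, -1))) = Mul(3, 1) = 3)
Function('T')(R, X) = -106 (Function('T')(R, X) = Add(3, Mul(-1, 109)) = Add(3, -109) = -106)
Pow(Add(Function('T')(Function('Y')(-2, 1), 117), H), Rational(1, 2)) = Pow(Add(-106, Rational(-19457, 17423)), Rational(1, 2)) = Pow(Rational(-1866295, 17423), Rational(1, 2)) = Mul(Rational(1, 17423), I, Pow(32516457785, Rational(1, 2)))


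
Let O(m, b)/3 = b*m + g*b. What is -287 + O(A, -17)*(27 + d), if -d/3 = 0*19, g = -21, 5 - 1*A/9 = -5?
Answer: -95300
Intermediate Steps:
A = 90 (A = 45 - 9*(-5) = 45 + 45 = 90)
O(m, b) = -63*b + 3*b*m (O(m, b) = 3*(b*m - 21*b) = 3*(-21*b + b*m) = -63*b + 3*b*m)
d = 0 (d = -0*19 = -3*0 = 0)
-287 + O(A, -17)*(27 + d) = -287 + (3*(-17)*(-21 + 90))*(27 + 0) = -287 + (3*(-17)*69)*27 = -287 - 3519*27 = -287 - 95013 = -95300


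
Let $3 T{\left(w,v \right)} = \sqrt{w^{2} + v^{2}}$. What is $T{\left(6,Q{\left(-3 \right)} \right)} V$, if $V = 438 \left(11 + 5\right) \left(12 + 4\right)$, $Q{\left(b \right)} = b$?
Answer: $112128 \sqrt{5} \approx 2.5073 \cdot 10^{5}$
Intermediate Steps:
$V = 112128$ ($V = 438 \cdot 16 \cdot 16 = 438 \cdot 256 = 112128$)
$T{\left(w,v \right)} = \frac{\sqrt{v^{2} + w^{2}}}{3}$ ($T{\left(w,v \right)} = \frac{\sqrt{w^{2} + v^{2}}}{3} = \frac{\sqrt{v^{2} + w^{2}}}{3}$)
$T{\left(6,Q{\left(-3 \right)} \right)} V = \frac{\sqrt{\left(-3\right)^{2} + 6^{2}}}{3} \cdot 112128 = \frac{\sqrt{9 + 36}}{3} \cdot 112128 = \frac{\sqrt{45}}{3} \cdot 112128 = \frac{3 \sqrt{5}}{3} \cdot 112128 = \sqrt{5} \cdot 112128 = 112128 \sqrt{5}$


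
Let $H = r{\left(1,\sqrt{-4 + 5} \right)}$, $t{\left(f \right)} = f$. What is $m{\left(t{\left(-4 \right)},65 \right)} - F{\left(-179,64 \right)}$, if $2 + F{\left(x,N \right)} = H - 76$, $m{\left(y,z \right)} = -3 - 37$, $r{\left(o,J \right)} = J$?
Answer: $37$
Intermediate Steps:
$H = 1$ ($H = \sqrt{-4 + 5} = \sqrt{1} = 1$)
$m{\left(y,z \right)} = -40$ ($m{\left(y,z \right)} = -3 - 37 = -40$)
$F{\left(x,N \right)} = -77$ ($F{\left(x,N \right)} = -2 + \left(1 - 76\right) = -2 - 75 = -77$)
$m{\left(t{\left(-4 \right)},65 \right)} - F{\left(-179,64 \right)} = -40 - -77 = -40 + 77 = 37$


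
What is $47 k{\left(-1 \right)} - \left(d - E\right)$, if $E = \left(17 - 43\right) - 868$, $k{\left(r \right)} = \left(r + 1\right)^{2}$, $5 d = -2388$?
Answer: $- \frac{2082}{5} \approx -416.4$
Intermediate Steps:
$d = - \frac{2388}{5}$ ($d = \frac{1}{5} \left(-2388\right) = - \frac{2388}{5} \approx -477.6$)
$k{\left(r \right)} = \left(1 + r\right)^{2}$
$E = -894$ ($E = -26 - 868 = -894$)
$47 k{\left(-1 \right)} - \left(d - E\right) = 47 \left(1 - 1\right)^{2} - \left(- \frac{2388}{5} - -894\right) = 47 \cdot 0^{2} - \left(- \frac{2388}{5} + 894\right) = 47 \cdot 0 - \frac{2082}{5} = 0 - \frac{2082}{5} = - \frac{2082}{5}$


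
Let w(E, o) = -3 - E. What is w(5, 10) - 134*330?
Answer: -44228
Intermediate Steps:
w(5, 10) - 134*330 = (-3 - 1*5) - 134*330 = (-3 - 5) - 44220 = -8 - 44220 = -44228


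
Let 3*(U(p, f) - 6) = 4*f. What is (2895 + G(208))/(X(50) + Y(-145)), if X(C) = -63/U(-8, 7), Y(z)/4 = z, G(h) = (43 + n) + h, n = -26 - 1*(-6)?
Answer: -143796/26869 ≈ -5.3517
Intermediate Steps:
n = -20 (n = -26 + 6 = -20)
U(p, f) = 6 + 4*f/3 (U(p, f) = 6 + (4*f)/3 = 6 + 4*f/3)
G(h) = 23 + h (G(h) = (43 - 20) + h = 23 + h)
Y(z) = 4*z
X(C) = -189/46 (X(C) = -63/(6 + (4/3)*7) = -63/(6 + 28/3) = -63/46/3 = -63*3/46 = -189/46)
(2895 + G(208))/(X(50) + Y(-145)) = (2895 + (23 + 208))/(-189/46 + 4*(-145)) = (2895 + 231)/(-189/46 - 580) = 3126/(-26869/46) = 3126*(-46/26869) = -143796/26869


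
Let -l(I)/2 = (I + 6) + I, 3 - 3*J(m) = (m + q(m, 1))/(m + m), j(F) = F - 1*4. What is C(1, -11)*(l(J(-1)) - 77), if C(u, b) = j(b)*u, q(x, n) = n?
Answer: 1395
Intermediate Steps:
j(F) = -4 + F (j(F) = F - 4 = -4 + F)
J(m) = 1 - (1 + m)/(6*m) (J(m) = 1 - (m + 1)/(3*(m + m)) = 1 - (1 + m)/(3*(2*m)) = 1 - (1 + m)*1/(2*m)/3 = 1 - (1 + m)/(6*m))
l(I) = -12 - 4*I (l(I) = -2*((I + 6) + I) = -2*((6 + I) + I) = -2*(6 + 2*I) = -12 - 4*I)
C(u, b) = u*(-4 + b) (C(u, b) = (-4 + b)*u = u*(-4 + b))
C(1, -11)*(l(J(-1)) - 77) = (1*(-4 - 11))*((-12 - 2*(-1 + 5*(-1))/(3*(-1))) - 77) = (1*(-15))*((-12 - 2*(-1)*(-1 - 5)/3) - 77) = -15*((-12 - 2*(-1)*(-6)/3) - 77) = -15*((-12 - 4*1) - 77) = -15*((-12 - 4) - 77) = -15*(-16 - 77) = -15*(-93) = 1395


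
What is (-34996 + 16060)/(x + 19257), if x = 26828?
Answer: -18936/46085 ≈ -0.41089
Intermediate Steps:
(-34996 + 16060)/(x + 19257) = (-34996 + 16060)/(26828 + 19257) = -18936/46085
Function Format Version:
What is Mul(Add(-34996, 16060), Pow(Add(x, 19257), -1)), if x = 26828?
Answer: Rational(-18936, 46085) ≈ -0.41089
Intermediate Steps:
Mul(Add(-34996, 16060), Pow(Add(x, 19257), -1)) = Mul(Add(-34996, 16060), Pow(Add(26828, 19257), -1)) = Mul(-18936, Pow(46085, -1)) = Mul(-18936, Rational(1, 46085)) = Rational(-18936, 46085)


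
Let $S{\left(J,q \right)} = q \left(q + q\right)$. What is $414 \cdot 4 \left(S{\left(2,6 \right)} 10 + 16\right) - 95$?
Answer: $1218721$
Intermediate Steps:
$S{\left(J,q \right)} = 2 q^{2}$ ($S{\left(J,q \right)} = q 2 q = 2 q^{2}$)
$414 \cdot 4 \left(S{\left(2,6 \right)} 10 + 16\right) - 95 = 414 \cdot 4 \left(2 \cdot 6^{2} \cdot 10 + 16\right) - 95 = 1656 \left(2 \cdot 36 \cdot 10 + 16\right) - 95 = 1656 \left(72 \cdot 10 + 16\right) - 95 = 1656 \left(720 + 16\right) - 95 = 1656 \cdot 736 - 95 = 1218816 - 95 = 1218721$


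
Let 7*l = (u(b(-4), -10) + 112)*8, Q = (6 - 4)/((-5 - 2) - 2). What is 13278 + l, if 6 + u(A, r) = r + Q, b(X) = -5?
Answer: 843410/63 ≈ 13387.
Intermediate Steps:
Q = -2/9 (Q = 2/(-7 - 2) = 2/(-9) = 2*(-⅑) = -2/9 ≈ -0.22222)
u(A, r) = -56/9 + r (u(A, r) = -6 + (r - 2/9) = -6 + (-2/9 + r) = -56/9 + r)
l = 6896/63 (l = (((-56/9 - 10) + 112)*8)/7 = ((-146/9 + 112)*8)/7 = ((862/9)*8)/7 = (⅐)*(6896/9) = 6896/63 ≈ 109.46)
13278 + l = 13278 + 6896/63 = 843410/63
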